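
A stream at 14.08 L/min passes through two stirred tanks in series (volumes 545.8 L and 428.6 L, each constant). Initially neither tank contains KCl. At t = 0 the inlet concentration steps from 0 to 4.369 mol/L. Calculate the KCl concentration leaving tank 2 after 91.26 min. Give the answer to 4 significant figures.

3.234 mol/L

Species balance on tank i: dCᵢ/dt = (Cᵢ₋₁ − Cᵢ)/τᵢ with τᵢ = Vᵢ/Q.
τ₁ = 545.8/14.08 = 38.7642 min; τ₂ = 428.6/14.08 = 30.4403 min.
Tank 1: C₁ = C_in(1 − e^(−t/τ₁)). Tank 2 (τ₁ ≠ τ₂): C₂ = C_in[1 − (τ₁ e^(−t/τ₁) − τ₂ e^(−t/τ₂))/(τ₁ − τ₂)].
At t = 91.26: e^(−t/τ₁) = 0.0949662, e^(−t/τ₂) = 0.0498870.
C₂ = 4.369·[1 − (38.7642·0.0949662 − 30.4403·0.0498870)/(8.32386)] = 4.369·0.740179 = 3.23384 mol/L.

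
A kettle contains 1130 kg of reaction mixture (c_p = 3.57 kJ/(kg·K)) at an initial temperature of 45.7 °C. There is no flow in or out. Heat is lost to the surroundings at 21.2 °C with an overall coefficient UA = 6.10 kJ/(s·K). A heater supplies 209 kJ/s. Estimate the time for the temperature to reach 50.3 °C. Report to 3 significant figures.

Lumped-capacitance energy balance: M c_p dT/dt = UA(T_amb − T) + Q̇.
τ = M c_p/UA = 661.33 s; T_ss = T_amb + Q̇/UA = 21.2 + 209/6.10 = 55.462 °C.
T(t) = T_ss + (T₀ − T_ss)e^(−t/τ); set T = 50.3:
t = −τ ln[(T − T_ss)/(T₀ − T_ss)] = −661.33 · ln(0.52880) = 421.36 s.

421 s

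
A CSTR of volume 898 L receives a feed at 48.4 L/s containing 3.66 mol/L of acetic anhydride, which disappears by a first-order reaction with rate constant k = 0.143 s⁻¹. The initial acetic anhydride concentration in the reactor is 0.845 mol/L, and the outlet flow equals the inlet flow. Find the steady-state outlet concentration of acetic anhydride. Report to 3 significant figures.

1.00 mol/L

Species balance: V dC/dt = Q C_in − Q C − k V C.
At steady state: 0 = Q C_in − (Q + kV) C_ss, so C_ss = Q C_in/(Q + kV).
C_ss = 48.4·3.66/(48.4 + 0.143·898) = 177.14/176.81 = 1.0019 mol/L.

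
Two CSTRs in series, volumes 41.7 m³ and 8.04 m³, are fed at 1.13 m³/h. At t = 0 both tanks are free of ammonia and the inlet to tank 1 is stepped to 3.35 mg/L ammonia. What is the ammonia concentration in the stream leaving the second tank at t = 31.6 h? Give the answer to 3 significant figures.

1.60 mg/L

Time constants: τᵢ = Vᵢ/Q for each well-mixed tank.
τ₁ = 41.7/1.13 = 36.903 h; τ₂ = 8.04/1.13 = 7.1150 h.
Tank 1: C₁ = C_in(1 − e^(−t/τ₁)). Tank 2 (τ₁ ≠ τ₂): C₂ = C_in[1 − (τ₁ e^(−t/τ₁) − τ₂ e^(−t/τ₂))/(τ₁ − τ₂)].
At t = 31.6: e^(−t/τ₁) = 0.42473, e^(−t/τ₂) = 0.011781.
C₂ = 3.35·[1 − (36.903·0.42473 − 7.1150·0.011781)/(29.788)] = 3.35·0.47664 = 1.5967 mg/L.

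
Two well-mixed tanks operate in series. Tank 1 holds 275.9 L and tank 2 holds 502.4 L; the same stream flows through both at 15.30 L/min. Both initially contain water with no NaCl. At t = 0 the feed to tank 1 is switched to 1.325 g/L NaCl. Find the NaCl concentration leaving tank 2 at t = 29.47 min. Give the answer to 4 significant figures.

Species balance on tank i: dCᵢ/dt = (Cᵢ₋₁ − Cᵢ)/τᵢ with τᵢ = Vᵢ/Q.
τ₁ = 275.9/15.30 = 18.0327 min; τ₂ = 502.4/15.30 = 32.8366 min.
Solving the cascade with C₁(0)=C₂(0)=0 gives C₂(t) = C_in[1 − (τ₁ e^(−t/τ₁) − τ₂ e^(−t/τ₂))/(τ₁ − τ₂)].
At t = 29.47: e^(−t/τ₁) = 0.195098, e^(−t/τ₂) = 0.407598.
C₂ = 1.325·[1 − (18.0327·0.195098 − 32.8366·0.407598)/(-14.8039)] = 1.325·0.333555 = 0.441961 g/L.

0.4420 g/L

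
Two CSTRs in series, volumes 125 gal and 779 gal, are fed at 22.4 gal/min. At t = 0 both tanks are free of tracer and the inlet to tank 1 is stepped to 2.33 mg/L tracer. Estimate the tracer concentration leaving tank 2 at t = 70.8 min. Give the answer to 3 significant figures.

Time constants: τᵢ = Vᵢ/Q for each well-mixed tank.
τ₁ = 125/22.4 = 5.5804 min; τ₂ = 779/22.4 = 34.777 min.
Solving the cascade with C₁(0)=C₂(0)=0 gives C₂(t) = C_in[1 − (τ₁ e^(−t/τ₁) − τ₂ e^(−t/τ₂))/(τ₁ − τ₂)].
At t = 70.8: e^(−t/τ₁) = 3.0899e-06, e^(−t/τ₂) = 0.13057.
C₂ = 2.33·[1 − (5.5804·3.0899e-06 − 34.777·0.13057)/(-29.196)] = 2.33·0.84447 = 1.9676 mg/L.

1.97 mg/L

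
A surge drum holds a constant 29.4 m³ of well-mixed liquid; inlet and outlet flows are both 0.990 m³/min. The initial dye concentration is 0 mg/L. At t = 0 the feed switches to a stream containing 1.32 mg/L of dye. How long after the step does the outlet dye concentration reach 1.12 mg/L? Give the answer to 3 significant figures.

Species balance: V dC/dt = Q(C_in − C) ⇒ τ = V/Q = 29.697 min.
C(t) = C_in + (C₀ − C_in) e^(−t/τ). Set C = 1.12 and solve for t:
e^(−t/τ) = (C − C_in)/(C₀ − C_in) = (1.12 − 1.32)/(0 − 1.32) = 0.15152
t = −τ ln(…) = 29.697 × 1.8871 = 56.040 min.

56.0 min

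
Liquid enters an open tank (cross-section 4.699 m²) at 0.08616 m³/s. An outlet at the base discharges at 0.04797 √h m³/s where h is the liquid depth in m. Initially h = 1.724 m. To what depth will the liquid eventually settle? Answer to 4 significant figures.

3.226 m

A dh/dt = Q_in − 0.04797 √h. Steady state requires inflow = outflow:
Q_in = 0.04797 √h_ss ⇒ √h_ss = 0.08616/0.04797 = 1.79612.
h_ss = 1.79612² = 3.22606 m. (Since h₀ = 1.724 m < h_ss, the level will rise toward this value.)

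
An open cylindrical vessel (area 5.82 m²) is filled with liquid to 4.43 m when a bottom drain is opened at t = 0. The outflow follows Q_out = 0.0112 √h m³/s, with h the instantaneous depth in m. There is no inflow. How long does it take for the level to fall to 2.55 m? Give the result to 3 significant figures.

528 s

Mass balance (ρ constant): A dh/dt = −0.0112 √h.
∫ h^(−1/2) dh = −(0.0112/A) ∫ dt, giving 2√h = 2√h₀ − (0.0112/A) t.
t = 2A(√h₀ − √h)/0.0112 = 2·5.82·(√4.43 − √2.55)/0.0112
  = 11.640 × (2.1048 − 1.5969) / 0.0112 = 527.84 s.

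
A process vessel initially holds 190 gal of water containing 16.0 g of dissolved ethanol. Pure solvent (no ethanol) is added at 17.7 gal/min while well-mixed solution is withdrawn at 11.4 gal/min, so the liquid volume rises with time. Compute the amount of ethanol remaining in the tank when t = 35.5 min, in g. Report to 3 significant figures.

3.91 g

Let m(t) be the amount of ethanol. Volume: V(t) = V₀ + (Q_in − Q_out) t = 190 + 6.3000 t; V(35.5) = 413.65 gal.
Solute balance: dm/dt = 0 − Q_out C = −Q_out m/V(t).
dm/m = −Q_out dt/(V₀ + 6.3000 t); integrating gives ln(m/m₀) = −(Q_out/(Q_in−Q_out)) ln(V/V₀).
m = m₀ (V₀/V)^(Q_out/(Q_in−Q_out)) = 16.0 × (190/413.65)^(1.8095) = 3.9149 g.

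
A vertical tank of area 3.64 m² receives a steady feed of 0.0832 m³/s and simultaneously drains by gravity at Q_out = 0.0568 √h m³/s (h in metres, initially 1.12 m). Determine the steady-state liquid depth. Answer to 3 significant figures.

A dh/dt = Q_in − 0.0568 √h. Steady state requires inflow = outflow:
Q_in = 0.0568 √h_ss ⇒ √h_ss = 0.0832/0.0568 = 1.4648.
h_ss = 1.4648² = 2.1456 m. (Since h₀ = 1.12 m < h_ss, the level will rise toward this value.)

2.15 m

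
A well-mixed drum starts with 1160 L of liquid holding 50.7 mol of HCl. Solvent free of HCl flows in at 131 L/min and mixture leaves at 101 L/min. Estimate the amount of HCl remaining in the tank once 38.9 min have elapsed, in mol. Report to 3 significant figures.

4.87 mol

Total volume: dV/dt = Q_in − Q_out = 30.000 L/min, so V(t) = 1160 + 30.000 t and V(38.9) = 2327.0 L.
Species balance (pure solvent in): dm/dt = −Q_out · m/V(t).
Separate: dm/m = −Q_out dt/V(t) ⇒ ln(m/m₀) = −(Q_out/(Q_in−Q_out)) ln(V/V₀).
m = m₀ (V₀/V)^(Q_out/(Q_in−Q_out)) = 50.7 × (1160/2327.0)^(3.3667) = 4.8656 mol.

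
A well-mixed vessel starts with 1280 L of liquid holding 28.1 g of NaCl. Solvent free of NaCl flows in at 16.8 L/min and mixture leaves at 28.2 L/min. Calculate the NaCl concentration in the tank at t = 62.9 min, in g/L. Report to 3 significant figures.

0.00654 g/L

Total volume: dV/dt = Q_in − Q_out = -11.400 L/min, so V(t) = 1280 − 11.400 t and V(62.9) = 562.94 L.
Species balance (pure solvent in): dm/dt = −Q_out · m/V(t).
Separate: dm/m = −Q_out dt/V(t) ⇒ ln(m/m₀) = −(Q_out/(Q_in−Q_out)) ln(V/V₀).
m = m₀ (V₀/V)^(Q_out/(Q_in−Q_out)) = 28.1 × (1280/562.94)^(-2.4737) = 3.6832 g.
C = m/V = 3.6832/562.94 = 0.0065428 g/L.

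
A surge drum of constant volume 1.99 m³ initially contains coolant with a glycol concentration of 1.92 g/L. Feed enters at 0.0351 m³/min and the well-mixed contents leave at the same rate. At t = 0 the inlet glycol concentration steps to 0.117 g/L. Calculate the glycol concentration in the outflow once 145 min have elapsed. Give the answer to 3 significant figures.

Accumulation = in − out for the solute gives V dC/dt = Q(C_in − C).
Rewrite as dC/dt + C/τ = C_in/τ, τ = V/Q = 56.695 min.
Solution: C(t) = C_in + (C₀ − C_in) e^(−t/τ).
C(145) = 0.117 + (1.92 − 0.117)·e^(−145/56.695) = 0.117 + (1.8030)·0.077495 = 0.25672 g/L.

0.257 g/L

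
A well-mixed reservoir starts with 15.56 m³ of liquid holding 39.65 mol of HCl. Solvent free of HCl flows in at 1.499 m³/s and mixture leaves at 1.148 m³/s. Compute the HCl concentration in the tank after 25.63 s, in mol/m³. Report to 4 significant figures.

0.3631 mol/m³

Total volume: dV/dt = Q_in − Q_out = 0.351000 m³/s, so V(t) = 15.56 + 0.351000 t and V(25.63) = 24.5561 m³.
No HCl enters, so dm/dt = −Q_out · (m/V).
Separate: dm/m = −Q_out dt/V(t) ⇒ ln(m/m₀) = −(Q_out/(Q_in−Q_out)) ln(V/V₀).
m = m₀ (V₀/V)^(Q_out/(Q_in−Q_out)) = 39.65 × (15.56/24.5561)^(3.27066) = 8.91583 mol.
C = m/V = 8.91583/24.5561 = 0.363080 mol/m³.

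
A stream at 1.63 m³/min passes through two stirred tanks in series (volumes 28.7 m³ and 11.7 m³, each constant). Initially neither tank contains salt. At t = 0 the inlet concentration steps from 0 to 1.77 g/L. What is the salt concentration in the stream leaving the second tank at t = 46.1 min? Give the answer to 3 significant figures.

1.55 g/L

Each tank obeys Vᵢ dCᵢ/dt = Q(Cᵢ₋₁ − Cᵢ), so τᵢ = Vᵢ/Q.
τ₁ = 28.7/1.63 = 17.607 min; τ₂ = 11.7/1.63 = 7.1779 min.
Solving the cascade with C₁(0)=C₂(0)=0 gives C₂(t) = C_in[1 − (τ₁ e^(−t/τ₁) − τ₂ e^(−t/τ₂))/(τ₁ − τ₂)].
At t = 46.1: e^(−t/τ₁) = 0.072932, e^(−t/τ₂) = 0.0016246.
C₂ = 1.77·[1 − (17.607·0.072932 − 7.1779·0.0016246)/(10.429)] = 1.77·0.87799 = 1.5540 g/L.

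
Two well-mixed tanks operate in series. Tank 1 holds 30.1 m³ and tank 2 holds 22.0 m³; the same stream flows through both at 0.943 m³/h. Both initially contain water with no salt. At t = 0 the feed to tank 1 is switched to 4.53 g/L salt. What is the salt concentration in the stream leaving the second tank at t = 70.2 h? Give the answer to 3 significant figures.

Each tank obeys Vᵢ dCᵢ/dt = Q(Cᵢ₋₁ − Cᵢ), so τᵢ = Vᵢ/Q.
τ₁ = 30.1/0.943 = 31.919 h; τ₂ = 22.0/0.943 = 23.330 h.
Solving the cascade with C₁(0)=C₂(0)=0 gives C₂(t) = C_in[1 − (τ₁ e^(−t/τ₁) − τ₂ e^(−t/τ₂))/(τ₁ − τ₂)].
At t = 70.2: e^(−t/τ₁) = 0.11088, e^(−t/τ₂) = 0.049340.
C₂ = 4.53·[1 − (31.919·0.11088 − 23.330·0.049340)/(8.5896)] = 4.53·0.72197 = 3.2705 g/L.

3.27 g/L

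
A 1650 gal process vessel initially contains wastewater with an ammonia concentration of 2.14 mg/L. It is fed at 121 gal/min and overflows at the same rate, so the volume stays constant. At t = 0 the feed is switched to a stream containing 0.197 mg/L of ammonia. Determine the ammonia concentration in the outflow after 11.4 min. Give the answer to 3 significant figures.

Species balance on the tank: V dC/dt = Q(C_in − C).
Rewrite as dC/dt + C/τ = C_in/τ, τ = V/Q = 13.636 min.
This is linear first-order; C(t) = C_in + (C₀ − C_in) e^(−t/τ).
C(11.4) = 0.197 + (2.14 − 0.197)·e^(−11.4/13.636) = 0.197 + (1.9430)·0.43344 = 1.0392 mg/L.

1.04 mg/L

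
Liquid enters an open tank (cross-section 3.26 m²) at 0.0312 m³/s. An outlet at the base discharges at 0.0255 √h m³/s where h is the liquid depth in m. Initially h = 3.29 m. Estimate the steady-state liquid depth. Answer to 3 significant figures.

Accumulation of liquid (constant cross-section A): A dh/dt = Q_in − 0.0255 √h. At steady state dh/dt = 0:
Q_in = 0.0255 √h_ss ⇒ √h_ss = 0.0312/0.0255 = 1.2235.
h_ss = 1.2235² = 1.4970 m. (Since h₀ = 3.29 m > h_ss, the level will fall toward this value.)

1.50 m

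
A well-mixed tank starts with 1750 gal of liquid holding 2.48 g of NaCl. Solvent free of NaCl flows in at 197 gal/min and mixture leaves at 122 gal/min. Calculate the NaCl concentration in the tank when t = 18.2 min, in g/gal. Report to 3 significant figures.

Total volume: dV/dt = Q_in − Q_out = 75.000 gal/min, so V(t) = 1750 + 75.000 t and V(18.2) = 3115.0 gal.
No NaCl enters, so dm/dt = −Q_out · (m/V).
dm/m = −Q_out dt/(V₀ + 75.000 t); integrating gives ln(m/m₀) = −(Q_out/(Q_in−Q_out)) ln(V/V₀).
m = m₀ (V₀/V)^(Q_out/(Q_in−Q_out)) = 2.48 × (1750/3115.0)^(1.6267) = 0.97074 g.
C = m/V = 0.97074/3115.0 = 0.00031163 g/gal.

0.000312 g/gal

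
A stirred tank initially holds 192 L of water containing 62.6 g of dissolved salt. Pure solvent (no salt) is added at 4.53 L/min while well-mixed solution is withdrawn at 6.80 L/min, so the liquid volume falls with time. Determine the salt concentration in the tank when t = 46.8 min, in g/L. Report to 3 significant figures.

0.0653 g/L

Total volume: dV/dt = Q_in − Q_out = -2.2700 L/min, so V(t) = 192 − 2.2700 t and V(46.8) = 85.764 L.
No salt enters, so dm/dt = −Q_out · (m/V).
Separate: dm/m = −Q_out dt/V(t) ⇒ ln(m/m₀) = −(Q_out/(Q_in−Q_out)) ln(V/V₀).
m = m₀ (V₀/V)^(Q_out/(Q_in−Q_out)) = 62.6 × (192/85.764)^(-2.9956) = 5.5992 g.
C = m/V = 5.5992/85.764 = 0.065286 g/L.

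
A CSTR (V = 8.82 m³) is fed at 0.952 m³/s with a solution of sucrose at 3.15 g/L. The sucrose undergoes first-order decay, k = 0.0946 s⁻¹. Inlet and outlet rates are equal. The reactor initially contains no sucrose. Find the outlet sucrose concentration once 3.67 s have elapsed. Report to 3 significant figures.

Accumulation = in − out − consumed: V dC/dt = Q C_in − Q C − k V C.
This is linear with rate a = Q/V + k = 0.20254 s⁻¹.
C_ss = Q C_in/(Q + kV) = 1.6787 g/L; C(t) = C_ss + (C₀ − C_ss) e^(−a t).
C(3.67) = 1.6787 + (-1.6787)·e^(−0.20254·3.67) = 1.6787 + (-1.6787)·0.47554 = 0.88042 g/L.

0.880 g/L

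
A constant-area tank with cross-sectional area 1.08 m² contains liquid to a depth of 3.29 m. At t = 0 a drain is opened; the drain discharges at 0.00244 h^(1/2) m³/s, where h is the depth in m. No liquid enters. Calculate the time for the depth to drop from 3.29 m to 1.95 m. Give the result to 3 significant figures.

370 s

With no inflow, A dh/dt = −0.00244 √h.
This is separable: 2 d(√h)/dt = −0.00244/A, so √h = √h₀ − (0.00244/(2A)) t.
t = 2A(√h₀ − √h)/0.00244 = 2·1.08·(√3.29 − √1.95)/0.00244
  = 2.1600 × (1.8138 − 1.3964) / 0.00244 = 369.51 s.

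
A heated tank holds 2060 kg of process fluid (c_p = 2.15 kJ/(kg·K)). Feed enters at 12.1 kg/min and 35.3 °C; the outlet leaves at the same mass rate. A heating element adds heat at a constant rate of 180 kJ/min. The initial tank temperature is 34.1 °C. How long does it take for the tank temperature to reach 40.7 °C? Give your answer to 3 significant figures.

First-law balance (no shaft work): M c_p dT/dt = ṁ c_p (T_in − T) + 180.
τ = M/ṁ = 170.25 min; T_ss = T_in + Q̇/(ṁ c_p) = 42.219 °C.
T(t) = T_ss + (T₀ − T_ss) e^(−t/τ). Set T = 40.7:
e^(−t/τ) = (40.7 − 42.219)/(34.1 − 42.219) = 0.18710
t = −170.25 · ln(0.18710) = 285.35 min.

285 min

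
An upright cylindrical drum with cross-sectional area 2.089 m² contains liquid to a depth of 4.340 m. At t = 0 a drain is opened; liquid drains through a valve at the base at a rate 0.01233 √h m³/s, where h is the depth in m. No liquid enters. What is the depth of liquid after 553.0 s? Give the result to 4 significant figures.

0.2036 m

With no inflow, A dh/dt = −0.01233 √h.
This is separable: 2 d(√h)/dt = −0.01233/A, so √h = √h₀ − (0.01233/(2A)) t.
√h = √4.340 − 0.01233·553.0/(2·2.089) = 2.08327 − 1.63200 = 0.451268.
h = 0.451268² = 0.203643 m.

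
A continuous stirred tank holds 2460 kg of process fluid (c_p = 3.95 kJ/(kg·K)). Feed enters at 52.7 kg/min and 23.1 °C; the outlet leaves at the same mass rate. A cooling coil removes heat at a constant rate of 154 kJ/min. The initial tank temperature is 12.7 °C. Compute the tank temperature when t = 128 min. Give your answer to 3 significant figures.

21.7 °C

Heat balance on the well-mixed liquid: M c_p dT/dt = ṁ c_p (T_in − T) − 154.
Rearrange: dT/dt = (T_ss − T)/τ with τ = M/ṁ = 46.679 min and T_ss = T_in − Q̇/(ṁ c_p) = 22.360 °C.
T approaches T_ss exponentially: T(t) = T_ss + (T₀ − T_ss) e^(−t/τ).
T(128) = 22.360 + (-9.6602)·e^(−128/46.679) = 22.360 + (-9.6602)·0.064434 = 21.738 °C.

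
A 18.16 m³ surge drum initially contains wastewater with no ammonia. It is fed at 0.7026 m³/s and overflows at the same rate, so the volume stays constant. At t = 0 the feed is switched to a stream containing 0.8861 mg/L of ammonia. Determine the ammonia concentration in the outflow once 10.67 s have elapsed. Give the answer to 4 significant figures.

0.2997 mg/L

Accumulation = in − out for the solute gives V dC/dt = Q(C_in − C).
Time constant τ = V/Q = 18.16/0.7026 = 25.8469 s.
Integrating: C(t) = C_in + (C₀ − C_in) e^(−t/τ).
C(10.67) = 0.8861 + (0 − 0.8861)·e^(−10.67/25.8469) = 0.8861 + (-0.886100)·0.661784 = 0.299693 mg/L.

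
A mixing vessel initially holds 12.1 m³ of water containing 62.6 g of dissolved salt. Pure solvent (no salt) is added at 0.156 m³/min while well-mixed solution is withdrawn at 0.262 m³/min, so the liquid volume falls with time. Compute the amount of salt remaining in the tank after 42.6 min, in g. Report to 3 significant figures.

19.7 g

Let m(t) be the amount of salt. Volume: V(t) = V₀ + (Q_in − Q_out) t = 12.1 − 0.10600 t; V(42.6) = 7.5844 m³.
Solute balance: dm/dt = 0 − Q_out C = −Q_out m/V(t).
dm/m = −Q_out dt/(V₀ − 0.10600 t); integrating gives ln(m/m₀) = −(Q_out/(Q_in−Q_out)) ln(V/V₀).
m = m₀ (V₀/V)^(Q_out/(Q_in−Q_out)) = 62.6 × (12.1/7.5844)^(-2.4717) = 19.731 g.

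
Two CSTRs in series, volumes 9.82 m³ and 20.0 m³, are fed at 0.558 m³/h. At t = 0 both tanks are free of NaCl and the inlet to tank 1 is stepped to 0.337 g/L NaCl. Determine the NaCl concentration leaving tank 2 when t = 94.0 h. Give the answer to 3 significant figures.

0.290 g/L

Species balance on tank i: dCᵢ/dt = (Cᵢ₋₁ − Cᵢ)/τᵢ with τᵢ = Vᵢ/Q.
τ₁ = 9.82/0.558 = 17.599 h; τ₂ = 20.0/0.558 = 35.842 h.
Tank 1: C₁ = C_in(1 − e^(−t/τ₁)). Tank 2 (τ₁ ≠ τ₂): C₂ = C_in[1 − (τ₁ e^(−t/τ₁) − τ₂ e^(−t/τ₂))/(τ₁ − τ₂)].
At t = 94.0: e^(−t/τ₁) = 0.0047894, e^(−t/τ₂) = 0.072614.
C₂ = 0.337·[1 − (17.599·0.0047894 − 35.842·0.072614)/(-18.244)] = 0.337·0.86196 = 0.29048 g/L.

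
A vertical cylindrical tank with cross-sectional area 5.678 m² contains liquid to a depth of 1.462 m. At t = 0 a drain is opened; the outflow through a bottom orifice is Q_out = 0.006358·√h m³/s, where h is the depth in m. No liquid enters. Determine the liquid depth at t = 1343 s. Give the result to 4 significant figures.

0.2090 m

Mass balance (ρ constant): A dh/dt = −0.006358 √h.
∫ h^(−1/2) dh = −(0.006358/A) ∫ dt, giving 2√h = 2√h₀ − (0.006358/A) t.
√h = √1.462 − 0.006358·1343/(2·5.678) = 1.20913 − 0.751919 = 0.457213.
h = 0.457213² = 0.209044 m.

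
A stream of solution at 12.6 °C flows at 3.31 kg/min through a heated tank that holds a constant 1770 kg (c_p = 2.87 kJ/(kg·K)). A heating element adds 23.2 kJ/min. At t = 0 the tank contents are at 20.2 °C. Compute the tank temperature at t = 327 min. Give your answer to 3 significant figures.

17.8 °C

M c_p dT/dt = ṁ c_p (T_in − T) + Q̇.
Rearrange: dT/dt = (T_ss − T)/τ with τ = M/ṁ = 534.74 min and T_ss = T_in + Q̇/(ṁ c_p) = 15.042 °C.
Solution: T(t) = T_ss + (T₀ − T_ss) e^(−t/τ).
T(327) = 15.042 + (5.1578)·e^(−327/534.74) = 15.042 + (5.1578)·0.54253 = 17.840 °C.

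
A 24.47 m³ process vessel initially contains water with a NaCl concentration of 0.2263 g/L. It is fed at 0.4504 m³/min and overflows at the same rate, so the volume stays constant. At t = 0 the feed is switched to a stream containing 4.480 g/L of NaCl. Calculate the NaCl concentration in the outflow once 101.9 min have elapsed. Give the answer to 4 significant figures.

Mass balance on the solute (V constant): V dC/dt = Q(C_in − C).
Rewrite as dC/dt + C/τ = C_in/τ, τ = V/Q = 54.3295 min.
Integrating: C(t) = C_in + (C₀ − C_in) e^(−t/τ).
C(101.9) = 4.480 + (0.2263 − 4.480)·e^(−101.9/54.3295) = 4.480 + (-4.25370)·0.153264 = 3.82806 g/L.

3.828 g/L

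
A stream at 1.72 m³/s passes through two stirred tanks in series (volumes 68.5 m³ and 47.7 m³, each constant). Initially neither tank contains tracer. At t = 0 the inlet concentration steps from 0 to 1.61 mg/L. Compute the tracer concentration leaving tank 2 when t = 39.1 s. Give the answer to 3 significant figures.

Time constants: τᵢ = Vᵢ/Q for each well-mixed tank.
τ₁ = 68.5/1.72 = 39.826 s; τ₂ = 47.7/1.72 = 27.733 s.
Tank 1: C₁ = C_in(1 − e^(−t/τ₁)). Tank 2 (τ₁ ≠ τ₂): C₂ = C_in[1 − (τ₁ e^(−t/τ₁) − τ₂ e^(−t/τ₂))/(τ₁ − τ₂)].
At t = 39.1: e^(−t/τ₁) = 0.37464, e^(−t/τ₂) = 0.24417.
C₂ = 1.61·[1 − (39.826·0.37464 − 27.733·0.24417)/(12.093)] = 1.61·0.32614 = 0.52509 mg/L.

0.525 mg/L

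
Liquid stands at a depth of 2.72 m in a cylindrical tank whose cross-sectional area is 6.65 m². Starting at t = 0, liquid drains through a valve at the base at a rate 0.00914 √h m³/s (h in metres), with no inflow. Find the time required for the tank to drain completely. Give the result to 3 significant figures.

Volume balance on the tank: A dh/dt = −0.00914 √h.
∫ h^(−1/2) dh = −(0.00914/A) ∫ dt, giving 2√h = 2√h₀ − (0.00914/A) t.
Set h = 0: 2√h₀ = (0.00914/A) t_empty ⇒ t_empty = 2A√h₀/0.00914.
t_empty = 2·6.65·√2.72/0.00914 = 13.300·1.6492/0.00914 = 2399.9 s.

2400 s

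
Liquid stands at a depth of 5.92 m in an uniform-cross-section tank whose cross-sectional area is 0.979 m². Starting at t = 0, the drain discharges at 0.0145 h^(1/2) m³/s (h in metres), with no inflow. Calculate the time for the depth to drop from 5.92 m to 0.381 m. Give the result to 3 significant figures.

Accumulation of liquid (constant cross-section A): A dh/dt = −0.0145 √h.
Separate and integrate: 2(√h − √h₀) = −(0.0145/A) t.
t = 2A(√h₀ − √h)/0.0145 = 2·0.979·(√5.92 − √0.381)/0.0145
  = 1.9580 × (2.4331 − 0.61725) / 0.0145 = 245.20 s.

245 s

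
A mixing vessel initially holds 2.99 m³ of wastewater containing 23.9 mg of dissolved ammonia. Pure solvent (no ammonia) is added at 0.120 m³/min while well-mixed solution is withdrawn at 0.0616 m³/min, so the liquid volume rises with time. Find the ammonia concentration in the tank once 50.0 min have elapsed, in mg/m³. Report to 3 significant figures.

Let m(t) be the amount of ammonia. Volume: V(t) = V₀ + (Q_in − Q_out) t = 2.99 + 0.058400 t; V(50.0) = 5.9100 m³.
Species balance (pure solvent in): dm/dt = −Q_out · m/V(t).
Separate: dm/m = −Q_out dt/V(t) ⇒ ln(m/m₀) = −(Q_out/(Q_in−Q_out)) ln(V/V₀).
m = m₀ (V₀/V)^(Q_out/(Q_in−Q_out)) = 23.9 × (2.99/5.9100)^(1.0548) = 11.648 mg.
C = m/V = 11.648/5.9100 = 1.9710 mg/m³.

1.97 mg/m³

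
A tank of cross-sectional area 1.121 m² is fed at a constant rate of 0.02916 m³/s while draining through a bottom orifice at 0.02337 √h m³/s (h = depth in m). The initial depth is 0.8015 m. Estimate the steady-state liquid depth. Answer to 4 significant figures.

1.557 m

Level balance: A dh/dt = 0.02916 − 0.02337 √h. Setting dh/dt = 0:
Q_in = 0.02337 √h_ss ⇒ √h_ss = 0.02916/0.02337 = 1.24775.
h_ss = 1.24775² = 1.55689 m. (Since h₀ = 0.8015 m < h_ss, the level will rise toward this value.)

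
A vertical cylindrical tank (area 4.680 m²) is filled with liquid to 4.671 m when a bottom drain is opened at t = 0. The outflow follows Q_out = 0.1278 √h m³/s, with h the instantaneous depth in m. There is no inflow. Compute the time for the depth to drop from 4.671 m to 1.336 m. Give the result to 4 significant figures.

73.63 s

A dh/dt = −Q_out = −0.1278 √h.
Separate and integrate: 2(√h − √h₀) = −(0.1278/A) t.
t = 2A(√h₀ − √h)/0.1278 = 2·4.680·(√4.671 − √1.336)/0.1278
  = 9.36000 × (2.16125 − 1.15585) / 0.1278 = 73.6346 s.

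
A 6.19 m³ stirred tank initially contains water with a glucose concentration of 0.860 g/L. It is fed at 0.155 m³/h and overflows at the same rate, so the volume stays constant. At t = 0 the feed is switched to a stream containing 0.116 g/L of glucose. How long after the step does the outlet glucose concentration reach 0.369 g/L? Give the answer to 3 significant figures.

Species balance: V dC/dt = Q(C_in − C) ⇒ τ = V/Q = 39.935 h.
C(t) = C_in + (C₀ − C_in) e^(−t/τ). Set C = 0.369 and solve for t:
e^(−t/τ) = (C − C_in)/(C₀ − C_in) = (0.369 − 0.116)/(0.860 − 0.116) = 0.34005
t = −τ ln(…) = 39.935 × 1.0787 = 43.076 h.

43.1 h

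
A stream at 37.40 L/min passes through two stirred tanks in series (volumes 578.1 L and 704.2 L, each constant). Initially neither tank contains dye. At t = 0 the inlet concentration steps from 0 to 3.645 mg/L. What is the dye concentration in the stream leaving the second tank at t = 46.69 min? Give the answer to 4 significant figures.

2.755 mg/L

Species balance on tank i: dCᵢ/dt = (Cᵢ₋₁ − Cᵢ)/τᵢ with τᵢ = Vᵢ/Q.
τ₁ = 578.1/37.40 = 15.4572 min; τ₂ = 704.2/37.40 = 18.8289 min.
Solving the cascade with C₁(0)=C₂(0)=0 gives C₂(t) = C_in[1 − (τ₁ e^(−t/τ₁) − τ₂ e^(−t/τ₂))/(τ₁ − τ₂)].
At t = 46.69: e^(−t/τ₁) = 0.0487722, e^(−t/τ₂) = 0.0837682.
C₂ = 3.645·[1 − (15.4572·0.0487722 − 18.8289·0.0837682)/(-3.37166)] = 3.645·0.755794 = 2.75487 mg/L.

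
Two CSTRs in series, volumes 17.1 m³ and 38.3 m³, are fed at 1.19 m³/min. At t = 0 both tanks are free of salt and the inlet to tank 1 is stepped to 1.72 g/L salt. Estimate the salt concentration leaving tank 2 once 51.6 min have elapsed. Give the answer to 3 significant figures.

1.13 g/L

Each tank obeys Vᵢ dCᵢ/dt = Q(Cᵢ₋₁ − Cᵢ), so τᵢ = Vᵢ/Q.
τ₁ = 17.1/1.19 = 14.370 min; τ₂ = 38.3/1.19 = 32.185 min.
Solving the cascade with C₁(0)=C₂(0)=0 gives C₂(t) = C_in[1 − (τ₁ e^(−t/τ₁) − τ₂ e^(−t/τ₂))/(τ₁ − τ₂)].
At t = 51.6: e^(−t/τ₁) = 0.027574, e^(−t/τ₂) = 0.20124.
C₂ = 1.72·[1 − (14.370·0.027574 − 32.185·0.20124)/(-17.815)] = 1.72·0.65867 = 1.1329 g/L.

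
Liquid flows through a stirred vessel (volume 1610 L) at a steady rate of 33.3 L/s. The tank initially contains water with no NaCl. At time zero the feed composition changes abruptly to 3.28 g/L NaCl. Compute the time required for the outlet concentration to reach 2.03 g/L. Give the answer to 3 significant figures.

46.6 s

Species balance: V dC/dt = Q(C_in − C) ⇒ τ = V/Q = 48.348 s.
C(t) = C_in + (C₀ − C_in) e^(−t/τ). Set C = 2.03 and solve for t:
e^(−t/τ) = (C − C_in)/(C₀ − C_in) = (2.03 − 3.28)/(0 − 3.28) = 0.38110
t = −τ ln(…) = 48.348 × 0.96470 = 46.642 s.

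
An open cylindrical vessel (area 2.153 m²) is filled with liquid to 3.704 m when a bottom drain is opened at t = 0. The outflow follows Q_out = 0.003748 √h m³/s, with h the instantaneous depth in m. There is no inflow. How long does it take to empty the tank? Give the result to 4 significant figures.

2211 s

Mass balance (ρ constant): A dh/dt = −0.003748 √h.
∫ h^(−1/2) dh = −(0.003748/A) ∫ dt, giving 2√h = 2√h₀ − (0.003748/A) t.
Set h = 0: 2√h₀ = (0.003748/A) t_empty ⇒ t_empty = 2A√h₀/0.003748.
t_empty = 2·2.153·√3.704/0.003748 = 4.30600·1.92458/0.003748 = 2211.11 s.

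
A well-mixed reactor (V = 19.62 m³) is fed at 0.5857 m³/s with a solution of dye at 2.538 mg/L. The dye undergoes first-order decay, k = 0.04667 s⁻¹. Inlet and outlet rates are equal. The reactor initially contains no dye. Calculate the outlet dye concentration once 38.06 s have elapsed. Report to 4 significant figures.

0.9363 mg/L

Species balance: V dC/dt = Q C_in − Q C − k V C.
dC/dt = (Q/V) C_in − (Q/V + k) C; effective rate a = Q/V + k = 0.0298522 + 0.04667 = 0.0765222 s⁻¹.
C_ss = Q C_in/(Q + kV) = 0.990103 mg/L; C(t) = C_ss + (C₀ − C_ss) e^(−a t).
C(38.06) = 0.990103 + (-0.990103)·e^(−0.0765222·38.06) = 0.990103 + (-0.990103)·0.0543433 = 0.936298 mg/L.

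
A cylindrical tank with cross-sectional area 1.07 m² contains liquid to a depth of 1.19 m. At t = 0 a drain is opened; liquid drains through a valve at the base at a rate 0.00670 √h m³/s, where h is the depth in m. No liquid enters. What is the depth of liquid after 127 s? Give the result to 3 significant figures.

With no inflow, A dh/dt = −0.00670 √h.
Separate and integrate: 2(√h − √h₀) = −(0.00670/A) t.
√h = √1.19 − 0.00670·127/(2·1.07) = 1.0909 − 0.39762 = 0.69325.
h = 0.69325² = 0.48060 m.

0.481 m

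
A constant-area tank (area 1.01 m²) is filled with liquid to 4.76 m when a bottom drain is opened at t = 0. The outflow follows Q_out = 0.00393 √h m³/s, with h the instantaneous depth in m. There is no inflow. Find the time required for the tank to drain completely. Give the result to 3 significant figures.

With no inflow, A dh/dt = −0.00393 √h.
This is separable: 2 d(√h)/dt = −0.00393/A, so √h = √h₀ − (0.00393/(2A)) t.
Set h = 0: 2√h₀ = (0.00393/A) t_empty ⇒ t_empty = 2A√h₀/0.00393.
t_empty = 2·1.01·√4.76/0.00393 = 2.0200·2.1817/0.00393 = 1121.4 s.

1120 s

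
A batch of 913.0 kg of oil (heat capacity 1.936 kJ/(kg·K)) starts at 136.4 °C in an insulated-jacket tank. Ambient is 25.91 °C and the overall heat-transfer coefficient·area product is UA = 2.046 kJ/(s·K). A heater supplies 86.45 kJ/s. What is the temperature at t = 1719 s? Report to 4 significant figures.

Lumped-capacitance energy balance: M c_p dT/dt = UA(T_amb − T) + Q̇.
dT/dt = (T_ss − T)/τ with T_ss = T_amb + Q̇/UA = 25.91 + 86.45/2.046 = 68.1632 °C, τ = M c_p/UA = 913.0·1.936/2.046 = 863.914 s.
Integrating: T(t) = T_ss + (T₀ − T_ss) e^(−t/τ).
T(1719) = 68.1632 + (68.2368)·0.136725 = 77.4929 °C.

77.49 °C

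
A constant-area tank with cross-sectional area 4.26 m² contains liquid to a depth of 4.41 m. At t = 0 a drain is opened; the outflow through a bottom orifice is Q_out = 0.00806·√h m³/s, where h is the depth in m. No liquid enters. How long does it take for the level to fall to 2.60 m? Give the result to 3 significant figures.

515 s

With no inflow, A dh/dt = −0.00806 √h.
This is separable: 2 d(√h)/dt = −0.00806/A, so √h = √h₀ − (0.00806/(2A)) t.
t = 2A(√h₀ − √h)/0.00806 = 2·4.26·(√4.41 − √2.60)/0.00806
  = 8.5200 × (2.1000 − 1.6125) / 0.00806 = 515.37 s.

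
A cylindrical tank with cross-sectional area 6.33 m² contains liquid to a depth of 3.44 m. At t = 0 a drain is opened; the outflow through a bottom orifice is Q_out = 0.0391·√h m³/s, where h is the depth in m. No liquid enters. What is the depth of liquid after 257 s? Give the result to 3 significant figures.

1.13 m

Mass balance (ρ constant): A dh/dt = −0.0391 √h.
∫ h^(−1/2) dh = −(0.0391/A) ∫ dt, giving 2√h = 2√h₀ − (0.0391/A) t.
√h = √3.44 − 0.0391·257/(2·6.33) = 1.8547 − 0.79374 = 1.0610.
h = 1.0610² = 1.1257 m.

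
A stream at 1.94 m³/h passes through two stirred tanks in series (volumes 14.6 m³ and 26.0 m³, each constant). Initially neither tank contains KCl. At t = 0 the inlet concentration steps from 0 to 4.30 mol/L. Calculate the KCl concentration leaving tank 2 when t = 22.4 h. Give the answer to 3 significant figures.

2.74 mol/L

Each tank obeys Vᵢ dCᵢ/dt = Q(Cᵢ₋₁ − Cᵢ), so τᵢ = Vᵢ/Q.
τ₁ = 14.6/1.94 = 7.5258 h; τ₂ = 26.0/1.94 = 13.402 h.
Tank 1: C₁ = C_in(1 − e^(−t/τ₁)). Tank 2 (τ₁ ≠ τ₂): C₂ = C_in[1 − (τ₁ e^(−t/τ₁) − τ₂ e^(−t/τ₂))/(τ₁ − τ₂)].
At t = 22.4: e^(−t/τ₁) = 0.050974, e^(−t/τ₂) = 0.18799.
C₂ = 4.30·[1 − (7.5258·0.050974 − 13.402·0.18799)/(-5.8763)] = 4.30·0.63654 = 2.7371 mol/L.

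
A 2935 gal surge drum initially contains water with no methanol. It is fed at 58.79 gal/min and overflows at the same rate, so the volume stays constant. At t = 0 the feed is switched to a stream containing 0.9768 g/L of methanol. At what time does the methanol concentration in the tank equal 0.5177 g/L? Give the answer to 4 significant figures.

Species balance: V dC/dt = Q(C_in − C) ⇒ τ = V/Q = 49.9235 min.
C(t) = C_in + (C₀ − C_in) e^(−t/τ). Set C = 0.5177 and solve for t:
e^(−t/τ) = (C − C_in)/(C₀ − C_in) = (0.5177 − 0.9768)/(0 − 0.9768) = 0.470004
t = −τ ln(…) = 49.9235 × 0.755014 = 37.6929 min.

37.69 min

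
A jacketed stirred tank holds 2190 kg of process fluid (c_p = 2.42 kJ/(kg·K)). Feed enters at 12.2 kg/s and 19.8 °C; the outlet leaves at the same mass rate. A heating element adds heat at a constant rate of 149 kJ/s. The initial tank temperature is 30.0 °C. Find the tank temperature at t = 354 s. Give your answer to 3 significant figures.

25.6 °C

M c_p dT/dt = ṁ c_p (T_in − T) + Q̇.
Rearrange: dT/dt = (T_ss − T)/τ with τ = M/ṁ = 179.51 s and T_ss = T_in + Q̇/(ṁ c_p) = 24.847 °C.
T approaches T_ss exponentially: T(t) = T_ss + (T₀ − T_ss) e^(−t/τ).
T(354) = 24.847 + (5.1533)·e^(−354/179.51) = 24.847 + (5.1533)·0.13917 = 25.564 °C.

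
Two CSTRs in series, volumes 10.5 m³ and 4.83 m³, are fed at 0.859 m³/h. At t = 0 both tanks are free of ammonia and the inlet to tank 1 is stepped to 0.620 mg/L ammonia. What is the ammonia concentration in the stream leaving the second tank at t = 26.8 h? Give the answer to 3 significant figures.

0.496 mg/L

Species balance on tank i: dCᵢ/dt = (Cᵢ₋₁ − Cᵢ)/τᵢ with τᵢ = Vᵢ/Q.
τ₁ = 10.5/0.859 = 12.224 h; τ₂ = 4.83/0.859 = 5.6228 h.
Tank 1: C₁ = C_in(1 − e^(−t/τ₁)). Tank 2 (τ₁ ≠ τ₂): C₂ = C_in[1 − (τ₁ e^(−t/τ₁) − τ₂ e^(−t/τ₂))/(τ₁ − τ₂)].
At t = 26.8: e^(−t/τ₁) = 0.11164, e^(−t/τ₂) = 0.0085119.
C₂ = 0.620·[1 − (12.224·0.11164 − 5.6228·0.0085119)/(6.6007)] = 0.620·0.80051 = 0.49632 mg/L.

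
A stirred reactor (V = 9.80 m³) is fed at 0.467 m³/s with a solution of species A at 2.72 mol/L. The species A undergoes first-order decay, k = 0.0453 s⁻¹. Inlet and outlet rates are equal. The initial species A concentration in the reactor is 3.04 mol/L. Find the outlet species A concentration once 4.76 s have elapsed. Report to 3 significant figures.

Accumulation = in − out − consumed: V dC/dt = Q C_in − Q C − k V C.
This is linear with rate a = Q/V + k = 0.092953 s⁻¹.
C_ss = Q C_in/(Q + kV) = 1.3944 mol/L; C(t) = C_ss + (C₀ − C_ss) e^(−a t).
C(4.76) = 1.3944 + (1.6456)·e^(−0.092953·4.76) = 1.3944 + (1.6456)·0.64246 = 2.4516 mol/L.

2.45 mol/L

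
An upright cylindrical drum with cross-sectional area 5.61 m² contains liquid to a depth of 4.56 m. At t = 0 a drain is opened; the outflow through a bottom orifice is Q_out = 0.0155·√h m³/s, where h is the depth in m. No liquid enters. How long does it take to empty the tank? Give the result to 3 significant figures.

With no inflow, A dh/dt = −0.0155 √h.
Separate and integrate: 2(√h − √h₀) = −(0.0155/A) t.
Set h = 0: 2√h₀ = (0.0155/A) t_empty ⇒ t_empty = 2A√h₀/0.0155.
t_empty = 2·5.61·√4.56/0.0155 = 11.220·2.1354/0.0155 = 1545.8 s.

1550 s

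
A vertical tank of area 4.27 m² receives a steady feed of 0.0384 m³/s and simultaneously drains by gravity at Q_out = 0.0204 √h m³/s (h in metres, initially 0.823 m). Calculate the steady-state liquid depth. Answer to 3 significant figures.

3.54 m

A dh/dt = Q_in − 0.0204 √h. Steady state requires inflow = outflow:
Q_in = 0.0204 √h_ss ⇒ √h_ss = 0.0384/0.0204 = 1.8824.
h_ss = 1.8824² = 3.5433 m. (Since h₀ = 0.823 m < h_ss, the level will rise toward this value.)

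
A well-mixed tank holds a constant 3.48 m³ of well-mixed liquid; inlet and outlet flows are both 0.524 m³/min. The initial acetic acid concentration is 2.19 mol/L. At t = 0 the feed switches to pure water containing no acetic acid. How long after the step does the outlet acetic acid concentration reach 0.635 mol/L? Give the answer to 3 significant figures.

8.22 min

Species balance: V dC/dt = Q(C_in − C) ⇒ τ = V/Q = 6.6412 min.
C(t) = C_in + (C₀ − C_in) e^(−t/τ). Set C = 0.635 and solve for t:
e^(−t/τ) = (C − C_in)/(C₀ − C_in) = (0.635 − 0)/(2.19 − 0) = 0.28995
t = −τ ln(…) = 6.6412 × 1.2380 = 8.2220 min.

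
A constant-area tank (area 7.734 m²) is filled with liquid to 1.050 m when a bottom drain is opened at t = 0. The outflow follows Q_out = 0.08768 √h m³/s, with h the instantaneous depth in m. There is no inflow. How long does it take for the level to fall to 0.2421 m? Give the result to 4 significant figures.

With no inflow, A dh/dt = −0.08768 √h.
This is separable: 2 d(√h)/dt = −0.08768/A, so √h = √h₀ − (0.08768/(2A)) t.
t = 2A(√h₀ − √h)/0.08768 = 2·7.734·(√1.050 − √0.2421)/0.08768
  = 15.4680 × (1.02470 − 0.492037) / 0.08768 = 93.9685 s.

93.97 s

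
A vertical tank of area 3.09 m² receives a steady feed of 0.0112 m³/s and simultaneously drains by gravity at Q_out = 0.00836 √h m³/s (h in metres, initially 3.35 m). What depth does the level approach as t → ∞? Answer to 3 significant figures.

1.79 m

A dh/dt = Q_in − 0.00836 √h. Steady state requires inflow = outflow:
Q_in = 0.00836 √h_ss ⇒ √h_ss = 0.0112/0.00836 = 1.3397.
h_ss = 1.3397² = 1.7948 m. (Since h₀ = 3.35 m > h_ss, the level will fall toward this value.)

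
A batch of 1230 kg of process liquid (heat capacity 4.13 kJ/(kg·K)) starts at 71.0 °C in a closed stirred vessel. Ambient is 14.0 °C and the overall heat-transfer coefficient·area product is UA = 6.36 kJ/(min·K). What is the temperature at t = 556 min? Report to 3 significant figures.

Lumped-capacitance energy balance: M c_p dT/dt = UA(T_amb − T).
dT/dt = (T_ss − T)/τ with T_ss = T_amb = 14.000 °C, τ = M c_p/UA = 1230·4.13/6.36 = 798.73 min.
Solution: T(t) = T_ss + (T₀ − T_ss) e^(−t/τ).
T(556) = 14.000 + (57.000)·0.49852 = 42.416 °C.

42.4 °C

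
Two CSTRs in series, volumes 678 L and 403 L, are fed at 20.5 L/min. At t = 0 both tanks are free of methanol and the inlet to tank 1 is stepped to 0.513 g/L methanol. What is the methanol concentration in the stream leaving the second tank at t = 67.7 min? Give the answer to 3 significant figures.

0.374 g/L

Time constants: τᵢ = Vᵢ/Q for each well-mixed tank.
τ₁ = 678/20.5 = 33.073 min; τ₂ = 403/20.5 = 19.659 min.
Tank 1: C₁ = C_in(1 − e^(−t/τ₁)). Tank 2 (τ₁ ≠ τ₂): C₂ = C_in[1 − (τ₁ e^(−t/τ₁) − τ₂ e^(−t/τ₂))/(τ₁ − τ₂)].
At t = 67.7: e^(−t/τ₁) = 0.12912, e^(−t/τ₂) = 0.031943.
C₂ = 0.513·[1 − (33.073·0.12912 − 19.659·0.031943)/(13.415)] = 0.513·0.72846 = 0.37370 g/L.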